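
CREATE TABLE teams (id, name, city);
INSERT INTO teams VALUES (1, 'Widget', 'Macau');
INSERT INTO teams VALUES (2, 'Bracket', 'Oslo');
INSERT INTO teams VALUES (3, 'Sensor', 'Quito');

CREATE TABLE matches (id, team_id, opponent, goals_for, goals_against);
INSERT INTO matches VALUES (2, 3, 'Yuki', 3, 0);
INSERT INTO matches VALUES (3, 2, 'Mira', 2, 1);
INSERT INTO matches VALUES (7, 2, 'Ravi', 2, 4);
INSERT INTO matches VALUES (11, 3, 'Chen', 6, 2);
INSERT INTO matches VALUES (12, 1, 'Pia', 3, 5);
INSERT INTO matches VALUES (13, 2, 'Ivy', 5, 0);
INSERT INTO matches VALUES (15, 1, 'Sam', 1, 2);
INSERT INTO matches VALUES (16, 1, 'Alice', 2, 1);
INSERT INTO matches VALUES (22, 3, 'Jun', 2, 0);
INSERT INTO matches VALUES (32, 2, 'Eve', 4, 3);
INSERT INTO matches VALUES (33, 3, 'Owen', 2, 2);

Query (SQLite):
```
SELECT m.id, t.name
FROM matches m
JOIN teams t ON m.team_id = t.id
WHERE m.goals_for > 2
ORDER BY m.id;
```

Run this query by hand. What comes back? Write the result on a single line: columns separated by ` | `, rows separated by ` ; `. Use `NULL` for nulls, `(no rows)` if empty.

Each matches row matches the teams row where team_id = teams.id.
Then keep rows with m.goals_for > 2.

2 | Sensor ; 11 | Sensor ; 12 | Widget ; 13 | Bracket ; 32 | Bracket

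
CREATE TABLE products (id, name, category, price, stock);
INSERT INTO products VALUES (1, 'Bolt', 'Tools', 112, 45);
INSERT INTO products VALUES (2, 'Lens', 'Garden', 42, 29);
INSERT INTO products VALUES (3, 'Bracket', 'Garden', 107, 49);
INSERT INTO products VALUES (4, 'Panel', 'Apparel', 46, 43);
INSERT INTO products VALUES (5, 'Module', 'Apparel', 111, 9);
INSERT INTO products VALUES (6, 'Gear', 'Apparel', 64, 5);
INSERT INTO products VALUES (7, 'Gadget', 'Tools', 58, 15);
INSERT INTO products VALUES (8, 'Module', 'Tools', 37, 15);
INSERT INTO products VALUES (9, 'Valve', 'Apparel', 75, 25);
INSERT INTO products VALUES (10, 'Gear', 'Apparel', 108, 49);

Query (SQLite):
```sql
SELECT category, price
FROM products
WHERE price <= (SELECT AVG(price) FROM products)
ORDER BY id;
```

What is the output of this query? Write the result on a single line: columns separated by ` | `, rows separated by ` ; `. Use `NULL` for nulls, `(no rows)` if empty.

Garden | 42 ; Apparel | 46 ; Apparel | 64 ; Tools | 58 ; Tools | 37 ; Apparel | 75

Scalar subquery: AVG(price) over all products rows = 76.0.
Keep rows where price <= that value.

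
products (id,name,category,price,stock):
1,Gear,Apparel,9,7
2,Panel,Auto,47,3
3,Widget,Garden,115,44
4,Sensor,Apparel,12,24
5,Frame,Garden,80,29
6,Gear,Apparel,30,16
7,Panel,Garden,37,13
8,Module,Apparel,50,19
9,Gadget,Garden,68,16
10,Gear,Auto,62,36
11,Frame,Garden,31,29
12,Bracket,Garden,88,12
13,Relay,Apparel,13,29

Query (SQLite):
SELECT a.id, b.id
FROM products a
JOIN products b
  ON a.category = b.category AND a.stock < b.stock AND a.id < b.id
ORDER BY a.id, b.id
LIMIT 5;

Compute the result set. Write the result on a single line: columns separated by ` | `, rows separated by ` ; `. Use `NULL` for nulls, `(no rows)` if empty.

1 | 4 ; 1 | 6 ; 1 | 8 ; 1 | 13 ; 2 | 10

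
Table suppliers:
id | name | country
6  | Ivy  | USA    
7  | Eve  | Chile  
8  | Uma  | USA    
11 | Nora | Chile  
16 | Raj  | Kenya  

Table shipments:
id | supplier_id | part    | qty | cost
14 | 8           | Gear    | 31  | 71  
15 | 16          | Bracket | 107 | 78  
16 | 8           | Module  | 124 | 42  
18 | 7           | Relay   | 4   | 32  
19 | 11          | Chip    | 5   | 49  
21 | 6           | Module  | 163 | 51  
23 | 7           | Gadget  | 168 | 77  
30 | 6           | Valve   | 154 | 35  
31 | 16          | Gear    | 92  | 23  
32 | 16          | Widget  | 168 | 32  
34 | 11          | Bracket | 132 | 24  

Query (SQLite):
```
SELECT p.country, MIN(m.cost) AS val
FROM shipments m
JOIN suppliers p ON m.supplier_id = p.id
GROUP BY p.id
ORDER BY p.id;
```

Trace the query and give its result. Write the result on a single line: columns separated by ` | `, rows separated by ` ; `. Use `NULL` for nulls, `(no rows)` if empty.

USA | 35 ; Chile | 32 ; USA | 42 ; Chile | 24 ; Kenya | 23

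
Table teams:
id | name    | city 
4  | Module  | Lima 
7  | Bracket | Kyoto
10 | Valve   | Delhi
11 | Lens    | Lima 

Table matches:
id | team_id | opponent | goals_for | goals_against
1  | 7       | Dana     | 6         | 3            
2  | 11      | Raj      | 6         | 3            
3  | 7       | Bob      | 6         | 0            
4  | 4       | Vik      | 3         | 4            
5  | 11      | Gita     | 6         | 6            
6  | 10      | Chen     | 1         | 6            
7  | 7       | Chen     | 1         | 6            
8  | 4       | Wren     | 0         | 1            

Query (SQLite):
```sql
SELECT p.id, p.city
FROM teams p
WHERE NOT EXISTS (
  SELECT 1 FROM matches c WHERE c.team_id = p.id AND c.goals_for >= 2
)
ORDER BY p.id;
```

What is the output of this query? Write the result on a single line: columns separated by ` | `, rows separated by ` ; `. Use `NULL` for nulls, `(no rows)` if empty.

10 | Delhi

For each teams row, check whether any matches with matching team_id has goals_for >= 2.
Keep rows where that is false.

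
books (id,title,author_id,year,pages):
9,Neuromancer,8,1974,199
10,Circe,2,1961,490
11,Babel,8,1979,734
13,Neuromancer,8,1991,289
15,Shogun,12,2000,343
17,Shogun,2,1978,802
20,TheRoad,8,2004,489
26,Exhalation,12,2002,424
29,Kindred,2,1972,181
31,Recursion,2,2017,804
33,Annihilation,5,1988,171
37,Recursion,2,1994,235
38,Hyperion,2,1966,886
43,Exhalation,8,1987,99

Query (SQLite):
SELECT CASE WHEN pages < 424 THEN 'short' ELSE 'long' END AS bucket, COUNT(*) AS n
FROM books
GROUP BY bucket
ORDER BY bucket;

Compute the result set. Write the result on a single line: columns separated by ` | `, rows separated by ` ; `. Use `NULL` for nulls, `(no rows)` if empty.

long | 7 ; short | 7

Bucket rows by pages < 424 → 'short' else 'long'; count each bucket.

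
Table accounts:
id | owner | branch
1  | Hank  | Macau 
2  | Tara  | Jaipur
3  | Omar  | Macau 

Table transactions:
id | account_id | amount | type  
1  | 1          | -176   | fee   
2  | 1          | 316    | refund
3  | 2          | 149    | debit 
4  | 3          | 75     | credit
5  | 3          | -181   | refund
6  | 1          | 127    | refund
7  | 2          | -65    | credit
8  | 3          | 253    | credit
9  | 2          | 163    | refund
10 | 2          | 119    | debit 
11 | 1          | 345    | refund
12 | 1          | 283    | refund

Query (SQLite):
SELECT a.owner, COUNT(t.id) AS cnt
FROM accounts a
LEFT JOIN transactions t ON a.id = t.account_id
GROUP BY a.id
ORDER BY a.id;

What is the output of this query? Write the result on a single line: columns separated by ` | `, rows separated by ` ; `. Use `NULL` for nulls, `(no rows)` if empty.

LEFT JOIN keeps every accounts row; unmatched ones get NULL for transactions columns.
Group by accounts.id and compute COUNT(t.id). COUNT(col) of an all-NULL group is 0.
  1: ids {1, 2, 6, 11, 12} → COUNT(t.id)=5
  2: ids {3, 7, 9, 10} → COUNT(t.id)=4
  3: ids {4, 5, 8} → COUNT(t.id)=3

Hank | 5 ; Tara | 4 ; Omar | 3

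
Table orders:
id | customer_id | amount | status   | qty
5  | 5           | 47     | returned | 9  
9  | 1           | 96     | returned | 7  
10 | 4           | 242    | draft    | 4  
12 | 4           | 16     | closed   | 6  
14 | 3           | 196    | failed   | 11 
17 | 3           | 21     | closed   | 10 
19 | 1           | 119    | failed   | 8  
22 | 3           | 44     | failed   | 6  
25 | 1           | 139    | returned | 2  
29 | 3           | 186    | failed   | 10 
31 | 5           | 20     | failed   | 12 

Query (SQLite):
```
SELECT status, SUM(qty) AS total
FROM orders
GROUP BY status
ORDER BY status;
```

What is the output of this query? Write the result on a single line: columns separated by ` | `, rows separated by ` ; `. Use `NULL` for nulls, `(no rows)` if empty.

Partition orders by status; compute SUM(qty) within each group.
  closed: ids {12, 17} → SUM(qty)=16
  draft: ids {10} → SUM(qty)=4
  failed: ids {14, 19, 22, 29, 31} → SUM(qty)=47
  returned: ids {5, 9, 25} → SUM(qty)=18

closed | 16 ; draft | 4 ; failed | 47 ; returned | 18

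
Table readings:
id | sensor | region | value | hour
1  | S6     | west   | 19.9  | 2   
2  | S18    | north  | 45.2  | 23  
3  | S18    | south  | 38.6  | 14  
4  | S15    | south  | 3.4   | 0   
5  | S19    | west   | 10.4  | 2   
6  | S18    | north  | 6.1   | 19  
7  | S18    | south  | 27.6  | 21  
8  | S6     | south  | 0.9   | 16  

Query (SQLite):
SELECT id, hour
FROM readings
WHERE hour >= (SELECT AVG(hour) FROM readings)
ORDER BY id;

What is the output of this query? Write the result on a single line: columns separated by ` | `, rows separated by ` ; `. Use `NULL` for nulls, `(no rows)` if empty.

Scalar subquery: AVG(hour) over all readings rows = 12.125.
Keep rows where hour >= that value.

2 | 23 ; 3 | 14 ; 6 | 19 ; 7 | 21 ; 8 | 16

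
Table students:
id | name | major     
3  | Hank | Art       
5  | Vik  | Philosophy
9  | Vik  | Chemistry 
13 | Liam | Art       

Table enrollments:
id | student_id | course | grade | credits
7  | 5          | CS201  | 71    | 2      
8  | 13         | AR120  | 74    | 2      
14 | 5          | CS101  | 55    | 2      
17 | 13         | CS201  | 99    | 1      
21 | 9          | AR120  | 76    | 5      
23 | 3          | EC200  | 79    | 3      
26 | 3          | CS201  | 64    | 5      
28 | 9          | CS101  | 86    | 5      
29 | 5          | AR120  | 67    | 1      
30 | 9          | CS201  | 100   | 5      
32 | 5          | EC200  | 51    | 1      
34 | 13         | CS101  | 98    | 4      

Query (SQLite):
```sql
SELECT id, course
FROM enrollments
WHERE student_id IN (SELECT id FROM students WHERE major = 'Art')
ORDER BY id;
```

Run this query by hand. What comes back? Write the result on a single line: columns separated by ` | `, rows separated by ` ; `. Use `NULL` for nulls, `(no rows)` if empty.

Inner query: students.id where major = 'Art'.
Outer: keep enrollments rows whose student_id is in that set.
Inner query → {3, 13}

8 | AR120 ; 17 | CS201 ; 23 | EC200 ; 26 | CS201 ; 34 | CS101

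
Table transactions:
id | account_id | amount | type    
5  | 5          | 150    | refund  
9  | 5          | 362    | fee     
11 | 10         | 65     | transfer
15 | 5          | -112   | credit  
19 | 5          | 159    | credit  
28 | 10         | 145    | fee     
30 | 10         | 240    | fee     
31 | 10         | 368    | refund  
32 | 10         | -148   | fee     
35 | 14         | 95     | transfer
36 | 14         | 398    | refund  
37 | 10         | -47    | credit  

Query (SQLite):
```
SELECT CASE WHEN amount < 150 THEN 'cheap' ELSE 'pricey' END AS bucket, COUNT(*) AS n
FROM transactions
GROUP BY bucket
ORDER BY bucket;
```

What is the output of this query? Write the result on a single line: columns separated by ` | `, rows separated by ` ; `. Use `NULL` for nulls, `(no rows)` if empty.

Bucket rows by amount < 150 → 'cheap' else 'pricey'; count each bucket.

cheap | 6 ; pricey | 6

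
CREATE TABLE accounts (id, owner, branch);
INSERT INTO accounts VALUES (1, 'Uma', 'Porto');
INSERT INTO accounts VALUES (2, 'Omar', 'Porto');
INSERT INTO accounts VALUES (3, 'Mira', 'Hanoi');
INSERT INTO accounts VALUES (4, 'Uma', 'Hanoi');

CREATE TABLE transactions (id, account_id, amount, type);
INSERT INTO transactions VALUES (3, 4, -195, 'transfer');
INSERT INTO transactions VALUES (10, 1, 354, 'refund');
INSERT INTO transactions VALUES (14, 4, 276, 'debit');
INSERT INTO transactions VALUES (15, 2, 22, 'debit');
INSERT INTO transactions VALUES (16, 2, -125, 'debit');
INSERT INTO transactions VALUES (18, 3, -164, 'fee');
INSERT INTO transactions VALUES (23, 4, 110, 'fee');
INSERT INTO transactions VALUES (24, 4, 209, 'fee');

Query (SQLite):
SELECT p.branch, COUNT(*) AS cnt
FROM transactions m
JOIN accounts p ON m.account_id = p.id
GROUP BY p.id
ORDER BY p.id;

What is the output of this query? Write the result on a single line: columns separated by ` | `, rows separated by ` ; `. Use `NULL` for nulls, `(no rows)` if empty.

Join each transactions row to its accounts via account_id.
Group joined rows by accounts.id; compute COUNT(*) per group.
  1: ids {10} → COUNT(*)=1
  2: ids {15, 16} → COUNT(*)=2
  3: ids {18} → COUNT(*)=1
  4: ids {3, 14, 23, 24} → COUNT(*)=4

Porto | 1 ; Porto | 2 ; Hanoi | 1 ; Hanoi | 4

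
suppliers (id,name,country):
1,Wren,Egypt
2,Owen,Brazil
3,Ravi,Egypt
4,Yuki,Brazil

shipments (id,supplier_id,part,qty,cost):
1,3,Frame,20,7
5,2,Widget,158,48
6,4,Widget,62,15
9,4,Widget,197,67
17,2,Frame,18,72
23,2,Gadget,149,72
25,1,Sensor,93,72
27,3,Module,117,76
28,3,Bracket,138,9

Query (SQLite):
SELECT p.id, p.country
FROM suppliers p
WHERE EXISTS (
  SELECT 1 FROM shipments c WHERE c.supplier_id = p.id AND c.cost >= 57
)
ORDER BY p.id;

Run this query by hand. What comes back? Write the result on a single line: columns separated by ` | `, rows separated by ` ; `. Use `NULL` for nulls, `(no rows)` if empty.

1 | Egypt ; 2 | Brazil ; 3 | Egypt ; 4 | Brazil

For each suppliers row, check whether any shipments with matching supplier_id has cost >= 57.
Keep rows where that is true.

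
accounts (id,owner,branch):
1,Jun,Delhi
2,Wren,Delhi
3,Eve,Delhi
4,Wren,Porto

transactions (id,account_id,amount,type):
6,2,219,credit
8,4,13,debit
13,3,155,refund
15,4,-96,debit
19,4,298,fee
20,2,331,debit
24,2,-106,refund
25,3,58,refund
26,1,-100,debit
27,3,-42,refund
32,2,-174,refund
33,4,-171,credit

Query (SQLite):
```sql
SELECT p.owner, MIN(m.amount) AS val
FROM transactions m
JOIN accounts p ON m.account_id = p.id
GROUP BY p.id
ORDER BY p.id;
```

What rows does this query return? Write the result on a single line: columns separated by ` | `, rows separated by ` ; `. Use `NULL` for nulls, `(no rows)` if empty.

Join each transactions row to its accounts via account_id.
Group joined rows by accounts.id; compute MIN(m.amount) per group.
  1: ids {26} → MIN(m.amount)=-100
  2: ids {6, 20, 24, 32} → MIN(m.amount)=-174
  3: ids {13, 25, 27} → MIN(m.amount)=-42
  4: ids {8, 15, 19, 33} → MIN(m.amount)=-171

Jun | -100 ; Wren | -174 ; Eve | -42 ; Wren | -171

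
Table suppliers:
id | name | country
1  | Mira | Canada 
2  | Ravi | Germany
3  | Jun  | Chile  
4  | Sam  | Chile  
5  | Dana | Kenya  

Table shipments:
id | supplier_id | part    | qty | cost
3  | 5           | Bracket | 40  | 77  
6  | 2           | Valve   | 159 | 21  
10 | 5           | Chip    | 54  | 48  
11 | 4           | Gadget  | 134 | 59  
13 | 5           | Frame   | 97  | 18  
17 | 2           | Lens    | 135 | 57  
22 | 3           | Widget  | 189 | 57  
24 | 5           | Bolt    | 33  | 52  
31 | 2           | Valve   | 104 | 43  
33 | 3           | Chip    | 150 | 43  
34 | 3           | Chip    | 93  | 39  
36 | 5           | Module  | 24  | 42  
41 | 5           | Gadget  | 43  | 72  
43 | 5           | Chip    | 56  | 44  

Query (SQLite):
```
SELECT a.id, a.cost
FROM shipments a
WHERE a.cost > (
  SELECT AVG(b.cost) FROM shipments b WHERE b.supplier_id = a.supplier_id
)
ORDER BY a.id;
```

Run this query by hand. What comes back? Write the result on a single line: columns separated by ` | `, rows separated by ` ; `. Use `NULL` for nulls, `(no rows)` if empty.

For each shipments row a, compute AVG(cost) over rows sharing a.supplier_id.
Keep row a if a.cost > that per-group AVG.
  supplier_id=2: AVG(cost) = 40.333333
  supplier_id=3: AVG(cost) = 46.333333
  supplier_id=4: AVG(cost) = 59.0
  supplier_id=5: AVG(cost) = 50.428571

3 | 77 ; 17 | 57 ; 22 | 57 ; 24 | 52 ; 31 | 43 ; 41 | 72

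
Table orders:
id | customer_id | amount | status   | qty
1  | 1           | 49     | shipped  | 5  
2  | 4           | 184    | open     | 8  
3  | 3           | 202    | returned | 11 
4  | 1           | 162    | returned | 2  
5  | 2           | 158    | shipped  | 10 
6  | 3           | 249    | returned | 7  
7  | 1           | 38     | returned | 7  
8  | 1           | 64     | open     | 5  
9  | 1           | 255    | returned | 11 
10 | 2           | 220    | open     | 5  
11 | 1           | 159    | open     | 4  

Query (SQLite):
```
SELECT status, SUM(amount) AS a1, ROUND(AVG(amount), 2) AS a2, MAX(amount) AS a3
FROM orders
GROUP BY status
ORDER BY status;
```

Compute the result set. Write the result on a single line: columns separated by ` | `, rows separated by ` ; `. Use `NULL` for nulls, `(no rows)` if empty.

open | 627 | 156.75 | 220 ; returned | 906 | 181.2 | 255 ; shipped | 207 | 103.5 | 158

Group orders by status.
Per group compute: SUM(amount), ROUND(AVG(amount), 2), MAX(amount).
  open: ids {2, 8, 10, 11} → SUM(amount)=627, ROUND(AVG(amount), 2)=156.75, MAX(amount)=220
  returned: ids {3, 4, 6, 7, 9} → SUM(amount)=906, ROUND(AVG(amount), 2)=181.2, MAX(amount)=255
  shipped: ids {1, 5} → SUM(amount)=207, ROUND(AVG(amount), 2)=103.5, MAX(amount)=158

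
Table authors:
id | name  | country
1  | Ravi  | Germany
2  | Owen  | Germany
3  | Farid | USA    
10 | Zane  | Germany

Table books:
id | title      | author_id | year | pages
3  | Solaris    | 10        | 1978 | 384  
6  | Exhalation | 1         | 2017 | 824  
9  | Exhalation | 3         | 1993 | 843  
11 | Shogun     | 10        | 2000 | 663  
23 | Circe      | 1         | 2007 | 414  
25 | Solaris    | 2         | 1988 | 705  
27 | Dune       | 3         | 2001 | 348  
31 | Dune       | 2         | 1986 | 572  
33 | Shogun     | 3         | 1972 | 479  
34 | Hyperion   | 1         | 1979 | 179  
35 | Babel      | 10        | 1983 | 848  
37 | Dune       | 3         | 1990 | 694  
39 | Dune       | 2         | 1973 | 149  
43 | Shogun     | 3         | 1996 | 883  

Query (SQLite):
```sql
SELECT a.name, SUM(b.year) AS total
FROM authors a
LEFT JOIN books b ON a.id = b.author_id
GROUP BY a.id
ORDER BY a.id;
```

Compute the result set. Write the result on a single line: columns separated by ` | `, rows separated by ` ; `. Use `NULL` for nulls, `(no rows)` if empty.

LEFT JOIN keeps every authors row; unmatched ones get NULL for books columns.
Group by authors.id and compute SUM(b.year). SUM over an all-NULL group is NULL.
  1: ids {6, 23, 34} → SUM(b.year)=6003
  2: ids {25, 31, 39} → SUM(b.year)=5947
  3: ids {9, 27, 33, 37, 43} → SUM(b.year)=9952
  10: ids {3, 11, 35} → SUM(b.year)=5961

Ravi | 6003 ; Owen | 5947 ; Farid | 9952 ; Zane | 5961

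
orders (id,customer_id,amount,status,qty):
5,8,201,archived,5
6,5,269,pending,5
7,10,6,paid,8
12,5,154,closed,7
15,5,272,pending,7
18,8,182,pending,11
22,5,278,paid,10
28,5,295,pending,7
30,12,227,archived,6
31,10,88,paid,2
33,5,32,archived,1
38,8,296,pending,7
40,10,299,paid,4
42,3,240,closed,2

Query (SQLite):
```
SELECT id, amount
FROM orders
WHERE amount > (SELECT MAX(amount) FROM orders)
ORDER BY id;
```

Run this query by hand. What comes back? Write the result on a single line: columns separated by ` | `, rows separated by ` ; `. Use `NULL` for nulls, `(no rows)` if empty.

(no rows)

Scalar subquery: MAX(amount) over all orders rows = 299.
Keep rows where amount > that value.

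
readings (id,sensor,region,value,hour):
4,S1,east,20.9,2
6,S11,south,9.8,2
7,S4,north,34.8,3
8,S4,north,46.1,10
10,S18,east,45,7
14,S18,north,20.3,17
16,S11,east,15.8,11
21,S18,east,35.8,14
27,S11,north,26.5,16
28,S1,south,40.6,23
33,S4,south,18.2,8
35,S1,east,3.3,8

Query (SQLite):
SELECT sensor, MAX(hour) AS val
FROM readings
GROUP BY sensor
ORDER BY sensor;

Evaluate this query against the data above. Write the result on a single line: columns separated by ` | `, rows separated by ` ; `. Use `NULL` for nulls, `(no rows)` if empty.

Partition readings by sensor; compute MAX(hour) within each group.
  S1: ids {4, 28, 35} → MAX(hour)=23
  S11: ids {6, 16, 27} → MAX(hour)=16
  S18: ids {10, 14, 21} → MAX(hour)=17
  S4: ids {7, 8, 33} → MAX(hour)=10

S1 | 23 ; S11 | 16 ; S18 | 17 ; S4 | 10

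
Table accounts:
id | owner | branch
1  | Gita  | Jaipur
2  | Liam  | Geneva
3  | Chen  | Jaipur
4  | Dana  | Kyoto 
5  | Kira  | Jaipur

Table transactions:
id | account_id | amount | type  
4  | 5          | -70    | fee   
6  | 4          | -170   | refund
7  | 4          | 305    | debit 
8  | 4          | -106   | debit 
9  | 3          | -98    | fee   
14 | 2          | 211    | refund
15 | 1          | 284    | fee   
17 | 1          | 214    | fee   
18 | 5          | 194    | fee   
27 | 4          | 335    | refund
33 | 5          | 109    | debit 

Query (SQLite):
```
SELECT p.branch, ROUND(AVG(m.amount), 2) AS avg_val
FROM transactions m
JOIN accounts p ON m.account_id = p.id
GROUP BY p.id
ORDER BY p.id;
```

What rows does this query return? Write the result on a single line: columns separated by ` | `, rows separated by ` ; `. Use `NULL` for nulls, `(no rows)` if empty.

Join each transactions row to its accounts via account_id.
Group joined rows by accounts.id; compute ROUND(AVG(m.amount), 2) per group.
  1: ids {15, 17} → ROUND(AVG(m.amount), 2)=249
  2: ids {14} → ROUND(AVG(m.amount), 2)=211
  3: ids {9} → ROUND(AVG(m.amount), 2)=-98
  4: ids {6, 7, 8, 27} → ROUND(AVG(m.amount), 2)=91
  5: ids {4, 18, 33} → ROUND(AVG(m.amount), 2)=77.67

Jaipur | 249 ; Geneva | 211 ; Jaipur | -98 ; Kyoto | 91 ; Jaipur | 77.67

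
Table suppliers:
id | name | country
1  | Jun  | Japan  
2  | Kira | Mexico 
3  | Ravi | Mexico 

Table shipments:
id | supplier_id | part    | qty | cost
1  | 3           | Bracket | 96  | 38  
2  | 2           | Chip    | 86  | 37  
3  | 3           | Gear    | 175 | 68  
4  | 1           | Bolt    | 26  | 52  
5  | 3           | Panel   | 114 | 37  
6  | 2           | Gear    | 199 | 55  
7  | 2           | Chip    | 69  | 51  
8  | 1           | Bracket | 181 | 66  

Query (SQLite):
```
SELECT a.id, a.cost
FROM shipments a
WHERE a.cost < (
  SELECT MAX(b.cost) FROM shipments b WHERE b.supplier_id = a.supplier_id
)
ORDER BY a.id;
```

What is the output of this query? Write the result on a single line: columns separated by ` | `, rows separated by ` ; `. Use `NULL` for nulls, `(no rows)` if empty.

For each shipments row a, compute MAX(cost) over rows sharing a.supplier_id.
Keep row a if a.cost < that per-group MAX.
  supplier_id=1: MAX(cost) = 66
  supplier_id=2: MAX(cost) = 55
  supplier_id=3: MAX(cost) = 68

1 | 38 ; 2 | 37 ; 4 | 52 ; 5 | 37 ; 7 | 51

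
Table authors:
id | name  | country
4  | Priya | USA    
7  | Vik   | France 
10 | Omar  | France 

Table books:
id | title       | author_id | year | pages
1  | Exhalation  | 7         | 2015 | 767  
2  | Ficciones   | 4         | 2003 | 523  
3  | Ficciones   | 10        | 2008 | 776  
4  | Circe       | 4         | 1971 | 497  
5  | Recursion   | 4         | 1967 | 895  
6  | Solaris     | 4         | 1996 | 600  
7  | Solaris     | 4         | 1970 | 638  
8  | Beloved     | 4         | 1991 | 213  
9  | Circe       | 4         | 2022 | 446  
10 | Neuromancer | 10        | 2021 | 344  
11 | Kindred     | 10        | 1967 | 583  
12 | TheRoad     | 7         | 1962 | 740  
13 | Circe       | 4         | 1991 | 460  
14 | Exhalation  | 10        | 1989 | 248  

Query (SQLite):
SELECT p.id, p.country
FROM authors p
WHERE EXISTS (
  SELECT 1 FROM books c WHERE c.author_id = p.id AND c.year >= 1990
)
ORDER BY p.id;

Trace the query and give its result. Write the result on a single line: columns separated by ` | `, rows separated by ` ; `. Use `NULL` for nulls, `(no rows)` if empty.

4 | USA ; 7 | France ; 10 | France

For each authors row, check whether any books with matching author_id has year >= 1990.
Keep rows where that is true.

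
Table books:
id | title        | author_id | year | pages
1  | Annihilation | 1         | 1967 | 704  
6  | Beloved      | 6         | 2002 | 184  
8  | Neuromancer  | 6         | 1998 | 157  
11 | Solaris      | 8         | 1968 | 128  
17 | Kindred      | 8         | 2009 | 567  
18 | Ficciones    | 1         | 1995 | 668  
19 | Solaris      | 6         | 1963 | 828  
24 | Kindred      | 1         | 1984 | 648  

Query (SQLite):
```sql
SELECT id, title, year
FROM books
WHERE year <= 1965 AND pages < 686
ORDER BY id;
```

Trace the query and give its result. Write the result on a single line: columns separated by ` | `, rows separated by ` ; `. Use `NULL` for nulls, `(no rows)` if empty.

(no rows)

year <= 1965: ids {19}
pages < 686: ids {6, 8, 11, 17, 18, 24}
Combine with AND.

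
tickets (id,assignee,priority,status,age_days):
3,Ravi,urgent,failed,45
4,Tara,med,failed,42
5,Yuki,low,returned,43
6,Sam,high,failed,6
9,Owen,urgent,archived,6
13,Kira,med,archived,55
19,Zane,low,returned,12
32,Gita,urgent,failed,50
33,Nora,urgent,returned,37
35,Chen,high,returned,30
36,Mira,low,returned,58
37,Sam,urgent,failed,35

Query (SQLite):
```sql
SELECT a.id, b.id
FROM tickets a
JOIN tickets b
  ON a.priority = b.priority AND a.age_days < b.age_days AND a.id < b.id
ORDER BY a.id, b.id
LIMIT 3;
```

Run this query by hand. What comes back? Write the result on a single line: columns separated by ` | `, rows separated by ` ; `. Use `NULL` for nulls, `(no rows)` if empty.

3 | 32 ; 4 | 13 ; 5 | 36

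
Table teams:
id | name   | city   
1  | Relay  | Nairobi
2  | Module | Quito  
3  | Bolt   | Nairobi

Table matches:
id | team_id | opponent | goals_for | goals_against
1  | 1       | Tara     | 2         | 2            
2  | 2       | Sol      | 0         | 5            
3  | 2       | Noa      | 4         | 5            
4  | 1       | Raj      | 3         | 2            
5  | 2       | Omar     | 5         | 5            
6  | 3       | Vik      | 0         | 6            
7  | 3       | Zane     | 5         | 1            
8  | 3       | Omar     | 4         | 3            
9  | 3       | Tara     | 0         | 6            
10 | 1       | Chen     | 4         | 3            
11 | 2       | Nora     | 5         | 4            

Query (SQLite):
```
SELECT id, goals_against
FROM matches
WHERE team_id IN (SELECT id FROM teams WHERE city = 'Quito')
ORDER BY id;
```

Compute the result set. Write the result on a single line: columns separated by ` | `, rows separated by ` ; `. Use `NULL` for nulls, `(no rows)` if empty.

2 | 5 ; 3 | 5 ; 5 | 5 ; 11 | 4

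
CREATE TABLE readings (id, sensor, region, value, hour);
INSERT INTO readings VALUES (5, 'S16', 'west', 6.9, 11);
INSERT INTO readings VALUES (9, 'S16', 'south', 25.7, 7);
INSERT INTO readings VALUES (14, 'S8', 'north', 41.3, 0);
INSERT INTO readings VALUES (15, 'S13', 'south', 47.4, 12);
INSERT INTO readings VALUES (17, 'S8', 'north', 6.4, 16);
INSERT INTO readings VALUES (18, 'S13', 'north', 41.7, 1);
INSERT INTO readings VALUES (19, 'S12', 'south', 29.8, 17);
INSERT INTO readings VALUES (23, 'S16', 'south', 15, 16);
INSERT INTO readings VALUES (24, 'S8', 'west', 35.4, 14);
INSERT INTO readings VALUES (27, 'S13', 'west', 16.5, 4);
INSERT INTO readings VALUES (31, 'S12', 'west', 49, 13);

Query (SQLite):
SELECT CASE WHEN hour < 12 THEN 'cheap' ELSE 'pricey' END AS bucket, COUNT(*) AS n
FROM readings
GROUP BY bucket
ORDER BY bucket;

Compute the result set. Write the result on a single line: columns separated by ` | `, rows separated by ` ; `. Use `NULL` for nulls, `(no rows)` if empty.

cheap | 5 ; pricey | 6

Bucket rows by hour < 12 → 'cheap' else 'pricey'; count each bucket.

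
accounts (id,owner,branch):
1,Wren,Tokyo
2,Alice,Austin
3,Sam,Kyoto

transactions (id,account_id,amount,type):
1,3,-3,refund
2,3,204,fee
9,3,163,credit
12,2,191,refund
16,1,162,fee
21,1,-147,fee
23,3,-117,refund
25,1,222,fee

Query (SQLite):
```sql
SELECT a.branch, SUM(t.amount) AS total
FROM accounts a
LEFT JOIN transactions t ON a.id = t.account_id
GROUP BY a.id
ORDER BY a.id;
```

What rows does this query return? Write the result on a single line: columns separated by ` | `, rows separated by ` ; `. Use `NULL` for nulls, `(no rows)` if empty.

LEFT JOIN keeps every accounts row; unmatched ones get NULL for transactions columns.
Group by accounts.id and compute SUM(t.amount). SUM over an all-NULL group is NULL.
  1: ids {16, 21, 25} → SUM(t.amount)=237
  2: ids {12} → SUM(t.amount)=191
  3: ids {1, 2, 9, 23} → SUM(t.amount)=247

Tokyo | 237 ; Austin | 191 ; Kyoto | 247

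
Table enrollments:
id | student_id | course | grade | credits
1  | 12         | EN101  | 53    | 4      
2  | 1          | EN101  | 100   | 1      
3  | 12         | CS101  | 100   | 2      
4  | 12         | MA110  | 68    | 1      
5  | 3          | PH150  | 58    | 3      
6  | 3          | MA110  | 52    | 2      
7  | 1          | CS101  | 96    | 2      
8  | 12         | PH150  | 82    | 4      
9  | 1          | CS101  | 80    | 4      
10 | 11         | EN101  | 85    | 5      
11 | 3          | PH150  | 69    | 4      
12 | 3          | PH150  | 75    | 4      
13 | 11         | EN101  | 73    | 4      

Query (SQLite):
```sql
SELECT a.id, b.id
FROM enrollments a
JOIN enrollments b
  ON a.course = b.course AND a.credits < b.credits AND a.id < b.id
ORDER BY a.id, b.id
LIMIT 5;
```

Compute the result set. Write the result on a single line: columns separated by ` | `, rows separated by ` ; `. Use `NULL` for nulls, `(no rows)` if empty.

1 | 10 ; 2 | 10 ; 2 | 13 ; 3 | 9 ; 4 | 6

Pairs (a,b) with same course, a.credits < b.credits, a.id < b.id.
course groups: CS101:{3,7,9} EN101:{1,2,10,13} MA110:{4,6} PH150:{5,8,11,12}
Ordered by (a.id, b.id); first 5.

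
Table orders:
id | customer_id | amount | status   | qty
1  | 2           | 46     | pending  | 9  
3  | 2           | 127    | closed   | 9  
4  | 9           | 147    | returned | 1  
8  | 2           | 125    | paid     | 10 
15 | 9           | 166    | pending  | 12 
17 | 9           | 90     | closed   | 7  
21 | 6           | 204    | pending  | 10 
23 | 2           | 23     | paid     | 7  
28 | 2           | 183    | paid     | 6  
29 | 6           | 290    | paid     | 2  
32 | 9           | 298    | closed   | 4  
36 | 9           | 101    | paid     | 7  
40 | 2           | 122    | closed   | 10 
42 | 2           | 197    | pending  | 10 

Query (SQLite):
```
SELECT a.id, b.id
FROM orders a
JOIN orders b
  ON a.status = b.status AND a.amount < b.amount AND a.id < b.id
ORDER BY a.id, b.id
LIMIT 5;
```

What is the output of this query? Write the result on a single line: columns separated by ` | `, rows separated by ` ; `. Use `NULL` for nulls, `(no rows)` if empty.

1 | 15 ; 1 | 21 ; 1 | 42 ; 3 | 32 ; 8 | 28

Pairs (a,b) with same status, a.amount < b.amount, a.id < b.id.
status groups: closed:{3,17,32,40} paid:{8,23,28,29,36} pending:{1,15,21,42} returned:{4}
Ordered by (a.id, b.id); first 5.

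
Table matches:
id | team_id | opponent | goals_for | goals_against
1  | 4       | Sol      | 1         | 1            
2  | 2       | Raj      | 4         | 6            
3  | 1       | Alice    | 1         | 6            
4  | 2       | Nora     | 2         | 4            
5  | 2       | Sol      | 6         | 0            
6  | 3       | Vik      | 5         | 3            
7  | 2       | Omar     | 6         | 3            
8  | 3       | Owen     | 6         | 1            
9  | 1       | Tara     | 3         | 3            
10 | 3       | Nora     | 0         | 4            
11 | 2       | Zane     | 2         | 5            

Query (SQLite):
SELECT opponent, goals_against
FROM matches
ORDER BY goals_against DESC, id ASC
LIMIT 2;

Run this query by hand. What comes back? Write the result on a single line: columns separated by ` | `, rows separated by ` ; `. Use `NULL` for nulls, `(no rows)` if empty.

Sort by goals_against desc, tiebreak id asc: (6, id=2), (6, id=3), (5, id=11), (4, id=4), (4, id=10) …. Take first 2.

Raj | 6 ; Alice | 6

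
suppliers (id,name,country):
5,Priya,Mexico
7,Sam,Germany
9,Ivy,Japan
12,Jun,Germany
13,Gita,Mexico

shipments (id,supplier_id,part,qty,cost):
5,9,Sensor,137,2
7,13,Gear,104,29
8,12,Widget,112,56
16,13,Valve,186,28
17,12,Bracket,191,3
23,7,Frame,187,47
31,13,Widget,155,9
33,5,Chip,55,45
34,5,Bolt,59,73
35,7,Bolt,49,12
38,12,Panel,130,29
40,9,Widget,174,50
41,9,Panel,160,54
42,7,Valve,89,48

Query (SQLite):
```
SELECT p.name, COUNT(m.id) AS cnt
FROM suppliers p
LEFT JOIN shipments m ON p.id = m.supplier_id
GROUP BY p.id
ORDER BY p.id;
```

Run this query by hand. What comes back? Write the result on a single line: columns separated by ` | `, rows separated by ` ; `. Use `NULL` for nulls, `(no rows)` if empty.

Priya | 2 ; Sam | 3 ; Ivy | 3 ; Jun | 3 ; Gita | 3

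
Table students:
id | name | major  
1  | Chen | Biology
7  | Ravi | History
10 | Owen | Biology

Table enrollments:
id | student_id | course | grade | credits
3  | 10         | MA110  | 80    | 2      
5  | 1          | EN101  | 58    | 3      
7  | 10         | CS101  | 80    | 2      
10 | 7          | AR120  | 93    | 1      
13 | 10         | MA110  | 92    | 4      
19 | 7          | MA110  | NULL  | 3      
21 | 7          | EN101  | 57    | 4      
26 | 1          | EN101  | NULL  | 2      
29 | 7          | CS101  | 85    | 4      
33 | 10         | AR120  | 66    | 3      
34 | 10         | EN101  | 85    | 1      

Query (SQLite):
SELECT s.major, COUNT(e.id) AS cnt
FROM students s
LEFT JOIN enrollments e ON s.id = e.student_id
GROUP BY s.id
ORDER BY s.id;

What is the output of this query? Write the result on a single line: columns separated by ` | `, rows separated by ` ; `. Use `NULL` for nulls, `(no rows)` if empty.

Biology | 2 ; History | 4 ; Biology | 5

LEFT JOIN keeps every students row; unmatched ones get NULL for enrollments columns.
Group by students.id and compute COUNT(e.id). COUNT(col) of an all-NULL group is 0.
  1: ids {5, 26} → COUNT(e.id)=2
  7: ids {10, 19, 21, 29} → COUNT(e.id)=4
  10: ids {3, 7, 13, 33, 34} → COUNT(e.id)=5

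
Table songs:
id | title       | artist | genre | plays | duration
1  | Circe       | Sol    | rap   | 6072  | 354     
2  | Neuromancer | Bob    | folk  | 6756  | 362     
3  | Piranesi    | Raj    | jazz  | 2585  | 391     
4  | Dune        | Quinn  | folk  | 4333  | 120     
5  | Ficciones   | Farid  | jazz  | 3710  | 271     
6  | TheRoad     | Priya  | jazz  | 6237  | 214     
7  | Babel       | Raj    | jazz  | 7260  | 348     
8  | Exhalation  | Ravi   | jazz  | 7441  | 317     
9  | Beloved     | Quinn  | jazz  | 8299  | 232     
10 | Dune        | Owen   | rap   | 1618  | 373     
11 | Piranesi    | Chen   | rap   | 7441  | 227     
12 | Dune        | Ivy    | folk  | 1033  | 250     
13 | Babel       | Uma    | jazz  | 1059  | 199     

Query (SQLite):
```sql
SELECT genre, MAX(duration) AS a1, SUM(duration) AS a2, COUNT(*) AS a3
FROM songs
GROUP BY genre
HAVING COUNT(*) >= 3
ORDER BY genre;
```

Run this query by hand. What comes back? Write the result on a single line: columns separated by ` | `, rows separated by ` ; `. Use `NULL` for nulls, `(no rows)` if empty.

Group songs by genre.
Per group compute: MAX(duration), SUM(duration), COUNT(*).
HAVING: drop groups with fewer than 3 rows.
  folk: ids {2, 4, 12} → MAX(duration)=362, SUM(duration)=732, COUNT(*)=3
  jazz: ids {3, 5, 6, 7, 8, 9, 13} → MAX(duration)=391, SUM(duration)=1972, COUNT(*)=7
  rap: ids {1, 10, 11} → MAX(duration)=373, SUM(duration)=954, COUNT(*)=3

folk | 362 | 732 | 3 ; jazz | 391 | 1972 | 7 ; rap | 373 | 954 | 3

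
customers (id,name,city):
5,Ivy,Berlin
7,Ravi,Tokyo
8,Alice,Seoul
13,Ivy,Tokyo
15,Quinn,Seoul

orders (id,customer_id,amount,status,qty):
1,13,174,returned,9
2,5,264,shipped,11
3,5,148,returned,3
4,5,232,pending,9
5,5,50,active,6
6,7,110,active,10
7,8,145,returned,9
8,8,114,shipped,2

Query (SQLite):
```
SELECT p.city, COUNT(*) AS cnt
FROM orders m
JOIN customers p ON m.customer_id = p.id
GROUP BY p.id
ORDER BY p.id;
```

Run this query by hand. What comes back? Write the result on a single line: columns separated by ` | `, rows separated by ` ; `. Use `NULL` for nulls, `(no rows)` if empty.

Join each orders row to its customers via customer_id.
Group joined rows by customers.id; compute COUNT(*) per group.
  5: ids {2, 3, 4, 5} → COUNT(*)=4
  7: ids {6} → COUNT(*)=1
  8: ids {7, 8} → COUNT(*)=2
  13: ids {1} → COUNT(*)=1

Berlin | 4 ; Tokyo | 1 ; Seoul | 2 ; Tokyo | 1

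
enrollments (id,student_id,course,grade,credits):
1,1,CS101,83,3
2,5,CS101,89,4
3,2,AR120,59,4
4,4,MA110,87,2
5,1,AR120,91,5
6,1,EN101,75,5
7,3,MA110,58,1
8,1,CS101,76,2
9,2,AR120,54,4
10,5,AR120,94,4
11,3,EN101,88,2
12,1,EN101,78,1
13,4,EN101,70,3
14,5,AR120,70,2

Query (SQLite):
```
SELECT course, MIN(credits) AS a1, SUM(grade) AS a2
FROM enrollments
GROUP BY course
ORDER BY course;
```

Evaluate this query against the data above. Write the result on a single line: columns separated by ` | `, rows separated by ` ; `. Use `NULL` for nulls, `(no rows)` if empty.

AR120 | 2 | 368 ; CS101 | 2 | 248 ; EN101 | 1 | 311 ; MA110 | 1 | 145

Group enrollments by course.
Per group compute: MIN(credits), SUM(grade).
  AR120: ids {3, 5, 9, 10, 14} → MIN(credits)=2, SUM(grade)=368
  CS101: ids {1, 2, 8} → MIN(credits)=2, SUM(grade)=248
  EN101: ids {6, 11, 12, 13} → MIN(credits)=1, SUM(grade)=311
  MA110: ids {4, 7} → MIN(credits)=1, SUM(grade)=145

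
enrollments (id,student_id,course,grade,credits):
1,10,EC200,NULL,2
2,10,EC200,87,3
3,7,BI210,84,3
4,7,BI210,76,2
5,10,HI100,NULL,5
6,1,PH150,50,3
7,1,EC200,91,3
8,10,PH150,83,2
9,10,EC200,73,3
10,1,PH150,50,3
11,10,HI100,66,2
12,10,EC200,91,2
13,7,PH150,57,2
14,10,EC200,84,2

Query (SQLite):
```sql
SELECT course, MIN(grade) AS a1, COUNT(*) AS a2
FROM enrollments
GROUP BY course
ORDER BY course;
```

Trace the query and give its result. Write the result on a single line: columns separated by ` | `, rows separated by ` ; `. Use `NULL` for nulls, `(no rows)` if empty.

Group enrollments by course.
Per group compute: MIN(grade), COUNT(*).
  BI210: ids {3, 4} → MIN(grade)=76, COUNT(*)=2
  EC200: ids {1, 2, 7, 9, 12, 14} → MIN(grade)=73, COUNT(*)=6
  HI100: ids {5, 11} → MIN(grade)=66, COUNT(*)=2
  PH150: ids {6, 8, 10, 13} → MIN(grade)=50, COUNT(*)=4

BI210 | 76 | 2 ; EC200 | 73 | 6 ; HI100 | 66 | 2 ; PH150 | 50 | 4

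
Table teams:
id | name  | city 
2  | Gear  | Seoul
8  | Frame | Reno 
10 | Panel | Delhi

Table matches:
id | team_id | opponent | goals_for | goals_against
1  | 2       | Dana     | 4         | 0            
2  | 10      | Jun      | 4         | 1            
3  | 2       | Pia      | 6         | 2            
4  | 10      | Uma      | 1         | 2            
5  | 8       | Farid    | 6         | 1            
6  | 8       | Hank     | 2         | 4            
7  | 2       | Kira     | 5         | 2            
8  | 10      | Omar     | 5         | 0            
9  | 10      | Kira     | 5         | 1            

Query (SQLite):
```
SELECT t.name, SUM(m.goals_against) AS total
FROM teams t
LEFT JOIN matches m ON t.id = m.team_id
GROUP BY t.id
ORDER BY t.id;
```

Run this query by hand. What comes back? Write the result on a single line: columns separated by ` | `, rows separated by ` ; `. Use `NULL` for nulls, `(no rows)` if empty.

Gear | 4 ; Frame | 5 ; Panel | 4

LEFT JOIN keeps every teams row; unmatched ones get NULL for matches columns.
Group by teams.id and compute SUM(m.goals_against). SUM over an all-NULL group is NULL.
  2: ids {1, 3, 7} → SUM(m.goals_against)=4
  8: ids {5, 6} → SUM(m.goals_against)=5
  10: ids {2, 4, 8, 9} → SUM(m.goals_against)=4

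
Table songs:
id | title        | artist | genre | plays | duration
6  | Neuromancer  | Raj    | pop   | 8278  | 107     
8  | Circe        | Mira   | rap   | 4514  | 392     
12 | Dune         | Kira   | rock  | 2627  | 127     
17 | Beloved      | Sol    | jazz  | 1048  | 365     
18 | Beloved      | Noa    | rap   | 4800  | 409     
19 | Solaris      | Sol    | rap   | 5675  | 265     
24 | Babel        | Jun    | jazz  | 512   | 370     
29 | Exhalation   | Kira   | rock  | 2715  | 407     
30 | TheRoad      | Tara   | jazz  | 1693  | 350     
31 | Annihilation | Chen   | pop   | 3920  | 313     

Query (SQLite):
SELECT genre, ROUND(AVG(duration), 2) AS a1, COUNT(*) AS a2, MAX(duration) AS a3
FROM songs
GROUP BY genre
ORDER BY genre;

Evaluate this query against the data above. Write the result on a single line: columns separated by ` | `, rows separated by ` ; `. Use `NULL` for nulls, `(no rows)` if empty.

Group songs by genre.
Per group compute: ROUND(AVG(duration), 2), COUNT(*), MAX(duration).
  jazz: ids {17, 24, 30} → ROUND(AVG(duration), 2)=361.67, COUNT(*)=3, MAX(duration)=370
  pop: ids {6, 31} → ROUND(AVG(duration), 2)=210, COUNT(*)=2, MAX(duration)=313
  rap: ids {8, 18, 19} → ROUND(AVG(duration), 2)=355.33, COUNT(*)=3, MAX(duration)=409
  rock: ids {12, 29} → ROUND(AVG(duration), 2)=267, COUNT(*)=2, MAX(duration)=407

jazz | 361.67 | 3 | 370 ; pop | 210 | 2 | 313 ; rap | 355.33 | 3 | 409 ; rock | 267 | 2 | 407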